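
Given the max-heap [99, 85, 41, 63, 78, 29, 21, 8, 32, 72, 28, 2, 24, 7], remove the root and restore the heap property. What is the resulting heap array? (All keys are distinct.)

[85, 78, 41, 63, 72, 29, 21, 8, 32, 7, 28, 2, 24]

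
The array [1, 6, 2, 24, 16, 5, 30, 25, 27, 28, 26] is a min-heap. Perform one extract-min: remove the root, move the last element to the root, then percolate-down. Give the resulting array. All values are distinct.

[2, 6, 5, 24, 16, 26, 30, 25, 27, 28]

remove root 1; move last element 26 to root → [26, 6, 2, 24, 16, 5, 30, 25, 27, 28]
26 vs smaller child 2 at index 2, swap → [2, 6, 26, 24, 16, 5, 30, 25, 27, 28]
26 vs smaller child 5 at index 5, swap → [2, 6, 5, 24, 16, 26, 30, 25, 27, 28]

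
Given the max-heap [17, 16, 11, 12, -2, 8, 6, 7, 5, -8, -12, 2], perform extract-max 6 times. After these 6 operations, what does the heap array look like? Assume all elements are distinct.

extract-max #1 returns 17:
  remove root 17; move last element 2 to root → [2, 16, 11, 12, -2, 8, 6, 7, 5, -8, -12]
  2 vs larger child 16 at index 1, swap → [16, 2, 11, 12, -2, 8, 6, 7, 5, -8, -12]
  2 vs larger child 12 at index 3, swap → [16, 12, 11, 2, -2, 8, 6, 7, 5, -8, -12]
  2 vs larger child 7 at index 7, swap → [16, 12, 11, 7, -2, 8, 6, 2, 5, -8, -12]
extract-max #2 returns 16:
  remove root 16; move last element -12 to root → [-12, 12, 11, 7, -2, 8, 6, 2, 5, -8]
  -12 vs larger child 12 at index 1, swap → [12, -12, 11, 7, -2, 8, 6, 2, 5, -8]
  -12 vs larger child 7 at index 3, swap → [12, 7, 11, -12, -2, 8, 6, 2, 5, -8]
  -12 vs larger child 5 at index 8, swap → [12, 7, 11, 5, -2, 8, 6, 2, -12, -8]
extract-max #3 returns 12:
  remove root 12; move last element -8 to root → [-8, 7, 11, 5, -2, 8, 6, 2, -12]
  -8 vs larger child 11 at index 2, swap → [11, 7, -8, 5, -2, 8, 6, 2, -12]
  -8 vs larger child 8 at index 5, swap → [11, 7, 8, 5, -2, -8, 6, 2, -12]
extract-max #4 returns 11:
  remove root 11; move last element -12 to root → [-12, 7, 8, 5, -2, -8, 6, 2]
  -12 vs larger child 8 at index 2, swap → [8, 7, -12, 5, -2, -8, 6, 2]
  -12 vs larger child 6 at index 6, swap → [8, 7, 6, 5, -2, -8, -12, 2]
extract-max #5 returns 8:
  remove root 8; move last element 2 to root → [2, 7, 6, 5, -2, -8, -12]
  2 vs larger child 7 at index 1, swap → [7, 2, 6, 5, -2, -8, -12]
  2 vs larger child 5 at index 3, swap → [7, 5, 6, 2, -2, -8, -12]
extract-max #6 returns 7:
  remove root 7; move last element -12 to root → [-12, 5, 6, 2, -2, -8]
  -12 vs larger child 6 at index 2, swap → [6, 5, -12, 2, -2, -8]
  -12 vs only child -8 at index 5, swap → [6, 5, -8, 2, -2, -12]

[6, 5, -8, 2, -2, -12]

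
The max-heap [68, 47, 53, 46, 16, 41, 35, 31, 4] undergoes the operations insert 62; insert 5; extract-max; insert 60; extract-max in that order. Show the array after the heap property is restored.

insert 62:
  append 62 at index 9 → [68, 47, 53, 46, 16, 41, 35, 31, 4, 62]
  62 > parent 16 at index 4, swap → [68, 47, 53, 46, 62, 41, 35, 31, 4, 16]
  62 > parent 47 at index 1, swap → [68, 62, 53, 46, 47, 41, 35, 31, 4, 16]
insert 5:
  append 5 at index 10 → [68, 62, 53, 46, 47, 41, 35, 31, 4, 16, 5] (no swap needed)
extract-max → returns 68:
  remove root 68; move last element 5 to root → [5, 62, 53, 46, 47, 41, 35, 31, 4, 16]
  5 vs larger child 62 at index 1, swap → [62, 5, 53, 46, 47, 41, 35, 31, 4, 16]
  5 vs larger child 47 at index 4, swap → [62, 47, 53, 46, 5, 41, 35, 31, 4, 16]
  5 vs only child 16 at index 9, swap → [62, 47, 53, 46, 16, 41, 35, 31, 4, 5]
insert 60:
  append 60 at index 10 → [62, 47, 53, 46, 16, 41, 35, 31, 4, 5, 60]
  60 > parent 16 at index 4, swap → [62, 47, 53, 46, 60, 41, 35, 31, 4, 5, 16]
  60 > parent 47 at index 1, swap → [62, 60, 53, 46, 47, 41, 35, 31, 4, 5, 16]
extract-max → returns 62:
  remove root 62; move last element 16 to root → [16, 60, 53, 46, 47, 41, 35, 31, 4, 5]
  16 vs larger child 60 at index 1, swap → [60, 16, 53, 46, 47, 41, 35, 31, 4, 5]
  16 vs larger child 47 at index 4, swap → [60, 47, 53, 46, 16, 41, 35, 31, 4, 5]

[60, 47, 53, 46, 16, 41, 35, 31, 4, 5]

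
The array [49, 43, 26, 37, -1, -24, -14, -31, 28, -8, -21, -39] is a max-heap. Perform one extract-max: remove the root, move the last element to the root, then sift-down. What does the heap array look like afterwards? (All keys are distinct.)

[43, 37, 26, 28, -1, -24, -14, -31, -39, -8, -21]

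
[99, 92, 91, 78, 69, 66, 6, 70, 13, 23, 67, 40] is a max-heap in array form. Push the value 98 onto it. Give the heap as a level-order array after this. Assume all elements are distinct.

[99, 92, 98, 78, 69, 91, 6, 70, 13, 23, 67, 40, 66]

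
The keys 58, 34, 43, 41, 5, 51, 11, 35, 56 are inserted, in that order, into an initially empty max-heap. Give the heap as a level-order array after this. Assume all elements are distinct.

[58, 56, 51, 41, 5, 43, 11, 34, 35]

Insert 58:
  append 58 at index 0 → [58] (no swap needed)
Insert 34:
  append 34 at index 1 → [58, 34] (no swap needed)
Insert 43:
  append 43 at index 2 → [58, 34, 43] (no swap needed)
Insert 41:
  append 41 at index 3 → [58, 34, 43, 41]
  41 > parent 34 at index 1, swap → [58, 41, 43, 34]
Insert 5:
  append 5 at index 4 → [58, 41, 43, 34, 5] (no swap needed)
Insert 51:
  append 51 at index 5 → [58, 41, 43, 34, 5, 51]
  51 > parent 43 at index 2, swap → [58, 41, 51, 34, 5, 43]
Insert 11:
  append 11 at index 6 → [58, 41, 51, 34, 5, 43, 11] (no swap needed)
Insert 35:
  append 35 at index 7 → [58, 41, 51, 34, 5, 43, 11, 35]
  35 > parent 34 at index 3, swap → [58, 41, 51, 35, 5, 43, 11, 34]
Insert 56:
  append 56 at index 8 → [58, 41, 51, 35, 5, 43, 11, 34, 56]
  56 > parent 35 at index 3, swap → [58, 41, 51, 56, 5, 43, 11, 34, 35]
  56 > parent 41 at index 1, swap → [58, 56, 51, 41, 5, 43, 11, 34, 35]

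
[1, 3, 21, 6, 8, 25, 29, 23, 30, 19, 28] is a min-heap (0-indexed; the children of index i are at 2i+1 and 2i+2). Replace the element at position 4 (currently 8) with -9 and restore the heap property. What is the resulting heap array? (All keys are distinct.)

[-9, 1, 21, 6, 3, 25, 29, 23, 30, 19, 28]

set index 4 from 8 to -9 → [1, 3, 21, 6, -9, 25, 29, 23, 30, 19, 28]
-9 < parent 3 at index 1, swap → [1, -9, 21, 6, 3, 25, 29, 23, 30, 19, 28]
-9 < parent 1 at index 0, swap → [-9, 1, 21, 6, 3, 25, 29, 23, 30, 19, 28]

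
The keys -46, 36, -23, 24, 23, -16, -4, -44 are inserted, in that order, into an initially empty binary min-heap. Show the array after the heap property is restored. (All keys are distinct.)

Insert -46:
  append -46 at index 0 → [-46] (no swap needed)
Insert 36:
  append 36 at index 1 → [-46, 36] (no swap needed)
Insert -23:
  append -23 at index 2 → [-46, 36, -23] (no swap needed)
Insert 24:
  append 24 at index 3 → [-46, 36, -23, 24]
  24 < parent 36 at index 1, swap → [-46, 24, -23, 36]
Insert 23:
  append 23 at index 4 → [-46, 24, -23, 36, 23]
  23 < parent 24 at index 1, swap → [-46, 23, -23, 36, 24]
Insert -16:
  append -16 at index 5 → [-46, 23, -23, 36, 24, -16] (no swap needed)
Insert -4:
  append -4 at index 6 → [-46, 23, -23, 36, 24, -16, -4] (no swap needed)
Insert -44:
  append -44 at index 7 → [-46, 23, -23, 36, 24, -16, -4, -44]
  -44 < parent 36 at index 3, swap → [-46, 23, -23, -44, 24, -16, -4, 36]
  -44 < parent 23 at index 1, swap → [-46, -44, -23, 23, 24, -16, -4, 36]

[-46, -44, -23, 23, 24, -16, -4, 36]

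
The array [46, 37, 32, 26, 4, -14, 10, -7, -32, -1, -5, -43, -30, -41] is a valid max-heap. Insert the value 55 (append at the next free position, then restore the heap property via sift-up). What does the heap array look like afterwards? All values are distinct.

[55, 37, 46, 26, 4, -14, 32, -7, -32, -1, -5, -43, -30, -41, 10]

append 55 at index 14 → [46, 37, 32, 26, 4, -14, 10, -7, -32, -1, -5, -43, -30, -41, 55]
55 > parent 10 at index 6, swap → [46, 37, 32, 26, 4, -14, 55, -7, -32, -1, -5, -43, -30, -41, 10]
55 > parent 32 at index 2, swap → [46, 37, 55, 26, 4, -14, 32, -7, -32, -1, -5, -43, -30, -41, 10]
55 > parent 46 at index 0, swap → [55, 37, 46, 26, 4, -14, 32, -7, -32, -1, -5, -43, -30, -41, 10]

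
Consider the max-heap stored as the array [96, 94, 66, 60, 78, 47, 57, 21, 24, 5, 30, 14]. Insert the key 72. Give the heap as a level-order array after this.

[96, 94, 72, 60, 78, 66, 57, 21, 24, 5, 30, 14, 47]

append 72 at index 12 → [96, 94, 66, 60, 78, 47, 57, 21, 24, 5, 30, 14, 72]
72 > parent 47 at index 5, swap → [96, 94, 66, 60, 78, 72, 57, 21, 24, 5, 30, 14, 47]
72 > parent 66 at index 2, swap → [96, 94, 72, 60, 78, 66, 57, 21, 24, 5, 30, 14, 47]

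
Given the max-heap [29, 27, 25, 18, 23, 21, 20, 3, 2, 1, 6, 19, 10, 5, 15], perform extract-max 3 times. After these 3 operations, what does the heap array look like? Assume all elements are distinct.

extract-max #1 returns 29:
  remove root 29; move last element 15 to root → [15, 27, 25, 18, 23, 21, 20, 3, 2, 1, 6, 19, 10, 5]
  15 vs larger child 27 at index 1, swap → [27, 15, 25, 18, 23, 21, 20, 3, 2, 1, 6, 19, 10, 5]
  15 vs larger child 23 at index 4, swap → [27, 23, 25, 18, 15, 21, 20, 3, 2, 1, 6, 19, 10, 5]
extract-max #2 returns 27:
  remove root 27; move last element 5 to root → [5, 23, 25, 18, 15, 21, 20, 3, 2, 1, 6, 19, 10]
  5 vs larger child 25 at index 2, swap → [25, 23, 5, 18, 15, 21, 20, 3, 2, 1, 6, 19, 10]
  5 vs larger child 21 at index 5, swap → [25, 23, 21, 18, 15, 5, 20, 3, 2, 1, 6, 19, 10]
  5 vs larger child 19 at index 11, swap → [25, 23, 21, 18, 15, 19, 20, 3, 2, 1, 6, 5, 10]
extract-max #3 returns 25:
  remove root 25; move last element 10 to root → [10, 23, 21, 18, 15, 19, 20, 3, 2, 1, 6, 5]
  10 vs larger child 23 at index 1, swap → [23, 10, 21, 18, 15, 19, 20, 3, 2, 1, 6, 5]
  10 vs larger child 18 at index 3, swap → [23, 18, 21, 10, 15, 19, 20, 3, 2, 1, 6, 5]

[23, 18, 21, 10, 15, 19, 20, 3, 2, 1, 6, 5]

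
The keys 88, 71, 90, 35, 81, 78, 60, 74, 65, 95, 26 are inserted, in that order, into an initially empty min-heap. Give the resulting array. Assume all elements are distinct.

Insert 88:
  append 88 at index 0 → [88] (no swap needed)
Insert 71:
  append 71 at index 1 → [88, 71]
  71 < parent 88 at index 0, swap → [71, 88]
Insert 90:
  append 90 at index 2 → [71, 88, 90] (no swap needed)
Insert 35:
  append 35 at index 3 → [71, 88, 90, 35]
  35 < parent 88 at index 1, swap → [71, 35, 90, 88]
  35 < parent 71 at index 0, swap → [35, 71, 90, 88]
Insert 81:
  append 81 at index 4 → [35, 71, 90, 88, 81] (no swap needed)
Insert 78:
  append 78 at index 5 → [35, 71, 90, 88, 81, 78]
  78 < parent 90 at index 2, swap → [35, 71, 78, 88, 81, 90]
Insert 60:
  append 60 at index 6 → [35, 71, 78, 88, 81, 90, 60]
  60 < parent 78 at index 2, swap → [35, 71, 60, 88, 81, 90, 78]
Insert 74:
  append 74 at index 7 → [35, 71, 60, 88, 81, 90, 78, 74]
  74 < parent 88 at index 3, swap → [35, 71, 60, 74, 81, 90, 78, 88]
Insert 65:
  append 65 at index 8 → [35, 71, 60, 74, 81, 90, 78, 88, 65]
  65 < parent 74 at index 3, swap → [35, 71, 60, 65, 81, 90, 78, 88, 74]
  65 < parent 71 at index 1, swap → [35, 65, 60, 71, 81, 90, 78, 88, 74]
Insert 95:
  append 95 at index 9 → [35, 65, 60, 71, 81, 90, 78, 88, 74, 95] (no swap needed)
Insert 26:
  append 26 at index 10 → [35, 65, 60, 71, 81, 90, 78, 88, 74, 95, 26]
  26 < parent 81 at index 4, swap → [35, 65, 60, 71, 26, 90, 78, 88, 74, 95, 81]
  26 < parent 65 at index 1, swap → [35, 26, 60, 71, 65, 90, 78, 88, 74, 95, 81]
  26 < parent 35 at index 0, swap → [26, 35, 60, 71, 65, 90, 78, 88, 74, 95, 81]

[26, 35, 60, 71, 65, 90, 78, 88, 74, 95, 81]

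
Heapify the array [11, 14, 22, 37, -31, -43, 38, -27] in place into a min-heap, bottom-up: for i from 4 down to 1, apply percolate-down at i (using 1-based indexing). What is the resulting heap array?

sift down from index 4:
  37 vs only child -27 at index 8, swap → [11, 14, 22, -27, -31, -43, 38, 37]
sift down from index 3:
  22 vs smaller child -43 at index 6, swap → [11, 14, -43, -27, -31, 22, 38, 37]
sift down from index 2:
  14 vs smaller child -31 at index 5, swap → [11, -31, -43, -27, 14, 22, 38, 37]
sift down from index 1:
  11 vs smaller child -43 at index 3, swap → [-43, -31, 11, -27, 14, 22, 38, 37]

[-43, -31, 11, -27, 14, 22, 38, 37]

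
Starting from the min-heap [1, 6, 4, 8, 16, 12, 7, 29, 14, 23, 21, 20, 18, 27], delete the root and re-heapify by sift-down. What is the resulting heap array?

remove root 1; move last element 27 to root → [27, 6, 4, 8, 16, 12, 7, 29, 14, 23, 21, 20, 18]
27 vs smaller child 4 at index 2, swap → [4, 6, 27, 8, 16, 12, 7, 29, 14, 23, 21, 20, 18]
27 vs smaller child 7 at index 6, swap → [4, 6, 7, 8, 16, 12, 27, 29, 14, 23, 21, 20, 18]

[4, 6, 7, 8, 16, 12, 27, 29, 14, 23, 21, 20, 18]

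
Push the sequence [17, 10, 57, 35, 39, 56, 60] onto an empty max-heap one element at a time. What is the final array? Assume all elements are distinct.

[60, 39, 57, 10, 35, 17, 56]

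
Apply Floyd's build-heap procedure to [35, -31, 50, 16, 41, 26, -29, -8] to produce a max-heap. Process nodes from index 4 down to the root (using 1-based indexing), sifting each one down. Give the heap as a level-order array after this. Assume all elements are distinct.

sift down from index 4: already satisfies heap property
sift down from index 3: already satisfies heap property
sift down from index 2:
  -31 vs larger child 41 at index 5, swap → [35, 41, 50, 16, -31, 26, -29, -8]
sift down from index 1:
  35 vs larger child 50 at index 3, swap → [50, 41, 35, 16, -31, 26, -29, -8]

[50, 41, 35, 16, -31, 26, -29, -8]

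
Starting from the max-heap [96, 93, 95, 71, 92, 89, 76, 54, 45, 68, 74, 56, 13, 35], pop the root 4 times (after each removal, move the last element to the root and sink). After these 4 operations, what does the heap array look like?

[89, 74, 76, 71, 68, 56, 13, 54, 45, 35]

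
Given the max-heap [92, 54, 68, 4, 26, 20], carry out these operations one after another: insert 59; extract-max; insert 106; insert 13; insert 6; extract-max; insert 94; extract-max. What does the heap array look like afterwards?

[68, 54, 59, 13, 26, 20, 6, 4]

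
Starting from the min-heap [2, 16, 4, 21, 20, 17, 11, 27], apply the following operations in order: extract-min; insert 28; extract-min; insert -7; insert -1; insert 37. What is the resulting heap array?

extract-min → returns 2:
  remove root 2; move last element 27 to root → [27, 16, 4, 21, 20, 17, 11]
  27 vs smaller child 4 at index 2, swap → [4, 16, 27, 21, 20, 17, 11]
  27 vs smaller child 11 at index 6, swap → [4, 16, 11, 21, 20, 17, 27]
insert 28:
  append 28 at index 7 → [4, 16, 11, 21, 20, 17, 27, 28] (no swap needed)
extract-min → returns 4:
  remove root 4; move last element 28 to root → [28, 16, 11, 21, 20, 17, 27]
  28 vs smaller child 11 at index 2, swap → [11, 16, 28, 21, 20, 17, 27]
  28 vs smaller child 17 at index 5, swap → [11, 16, 17, 21, 20, 28, 27]
insert -7:
  append -7 at index 7 → [11, 16, 17, 21, 20, 28, 27, -7]
  -7 < parent 21 at index 3, swap → [11, 16, 17, -7, 20, 28, 27, 21]
  -7 < parent 16 at index 1, swap → [11, -7, 17, 16, 20, 28, 27, 21]
  -7 < parent 11 at index 0, swap → [-7, 11, 17, 16, 20, 28, 27, 21]
insert -1:
  append -1 at index 8 → [-7, 11, 17, 16, 20, 28, 27, 21, -1]
  -1 < parent 16 at index 3, swap → [-7, 11, 17, -1, 20, 28, 27, 21, 16]
  -1 < parent 11 at index 1, swap → [-7, -1, 17, 11, 20, 28, 27, 21, 16]
insert 37:
  append 37 at index 9 → [-7, -1, 17, 11, 20, 28, 27, 21, 16, 37] (no swap needed)

[-7, -1, 17, 11, 20, 28, 27, 21, 16, 37]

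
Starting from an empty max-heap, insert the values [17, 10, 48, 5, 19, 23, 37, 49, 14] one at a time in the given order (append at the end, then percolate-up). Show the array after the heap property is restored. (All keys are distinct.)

[49, 48, 37, 19, 10, 17, 23, 5, 14]

Insert 17:
  append 17 at index 0 → [17] (no swap needed)
Insert 10:
  append 10 at index 1 → [17, 10] (no swap needed)
Insert 48:
  append 48 at index 2 → [17, 10, 48]
  48 > parent 17 at index 0, swap → [48, 10, 17]
Insert 5:
  append 5 at index 3 → [48, 10, 17, 5] (no swap needed)
Insert 19:
  append 19 at index 4 → [48, 10, 17, 5, 19]
  19 > parent 10 at index 1, swap → [48, 19, 17, 5, 10]
Insert 23:
  append 23 at index 5 → [48, 19, 17, 5, 10, 23]
  23 > parent 17 at index 2, swap → [48, 19, 23, 5, 10, 17]
Insert 37:
  append 37 at index 6 → [48, 19, 23, 5, 10, 17, 37]
  37 > parent 23 at index 2, swap → [48, 19, 37, 5, 10, 17, 23]
Insert 49:
  append 49 at index 7 → [48, 19, 37, 5, 10, 17, 23, 49]
  49 > parent 5 at index 3, swap → [48, 19, 37, 49, 10, 17, 23, 5]
  49 > parent 19 at index 1, swap → [48, 49, 37, 19, 10, 17, 23, 5]
  49 > parent 48 at index 0, swap → [49, 48, 37, 19, 10, 17, 23, 5]
Insert 14:
  append 14 at index 8 → [49, 48, 37, 19, 10, 17, 23, 5, 14] (no swap needed)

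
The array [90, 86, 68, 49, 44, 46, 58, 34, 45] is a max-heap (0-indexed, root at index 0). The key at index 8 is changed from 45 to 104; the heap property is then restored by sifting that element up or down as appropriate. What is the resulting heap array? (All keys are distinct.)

[104, 90, 68, 86, 44, 46, 58, 34, 49]

set index 8 from 45 to 104 → [90, 86, 68, 49, 44, 46, 58, 34, 104]
104 > parent 49 at index 3, swap → [90, 86, 68, 104, 44, 46, 58, 34, 49]
104 > parent 86 at index 1, swap → [90, 104, 68, 86, 44, 46, 58, 34, 49]
104 > parent 90 at index 0, swap → [104, 90, 68, 86, 44, 46, 58, 34, 49]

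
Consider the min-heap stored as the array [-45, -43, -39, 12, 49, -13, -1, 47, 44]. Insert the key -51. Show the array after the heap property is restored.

[-51, -45, -39, 12, -43, -13, -1, 47, 44, 49]

append -51 at index 9 → [-45, -43, -39, 12, 49, -13, -1, 47, 44, -51]
-51 < parent 49 at index 4, swap → [-45, -43, -39, 12, -51, -13, -1, 47, 44, 49]
-51 < parent -43 at index 1, swap → [-45, -51, -39, 12, -43, -13, -1, 47, 44, 49]
-51 < parent -45 at index 0, swap → [-51, -45, -39, 12, -43, -13, -1, 47, 44, 49]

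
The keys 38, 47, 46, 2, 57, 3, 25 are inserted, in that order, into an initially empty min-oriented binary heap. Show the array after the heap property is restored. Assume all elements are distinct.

Insert 38:
  append 38 at index 0 → [38] (no swap needed)
Insert 47:
  append 47 at index 1 → [38, 47] (no swap needed)
Insert 46:
  append 46 at index 2 → [38, 47, 46] (no swap needed)
Insert 2:
  append 2 at index 3 → [38, 47, 46, 2]
  2 < parent 47 at index 1, swap → [38, 2, 46, 47]
  2 < parent 38 at index 0, swap → [2, 38, 46, 47]
Insert 57:
  append 57 at index 4 → [2, 38, 46, 47, 57] (no swap needed)
Insert 3:
  append 3 at index 5 → [2, 38, 46, 47, 57, 3]
  3 < parent 46 at index 2, swap → [2, 38, 3, 47, 57, 46]
Insert 25:
  append 25 at index 6 → [2, 38, 3, 47, 57, 46, 25] (no swap needed)

[2, 38, 3, 47, 57, 46, 25]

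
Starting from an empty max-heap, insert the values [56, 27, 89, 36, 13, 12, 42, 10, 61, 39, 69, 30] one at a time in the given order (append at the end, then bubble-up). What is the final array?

Insert 56:
  append 56 at index 0 → [56] (no swap needed)
Insert 27:
  append 27 at index 1 → [56, 27] (no swap needed)
Insert 89:
  append 89 at index 2 → [56, 27, 89]
  89 > parent 56 at index 0, swap → [89, 27, 56]
Insert 36:
  append 36 at index 3 → [89, 27, 56, 36]
  36 > parent 27 at index 1, swap → [89, 36, 56, 27]
Insert 13:
  append 13 at index 4 → [89, 36, 56, 27, 13] (no swap needed)
Insert 12:
  append 12 at index 5 → [89, 36, 56, 27, 13, 12] (no swap needed)
Insert 42:
  append 42 at index 6 → [89, 36, 56, 27, 13, 12, 42] (no swap needed)
Insert 10:
  append 10 at index 7 → [89, 36, 56, 27, 13, 12, 42, 10] (no swap needed)
Insert 61:
  append 61 at index 8 → [89, 36, 56, 27, 13, 12, 42, 10, 61]
  61 > parent 27 at index 3, swap → [89, 36, 56, 61, 13, 12, 42, 10, 27]
  61 > parent 36 at index 1, swap → [89, 61, 56, 36, 13, 12, 42, 10, 27]
Insert 39:
  append 39 at index 9 → [89, 61, 56, 36, 13, 12, 42, 10, 27, 39]
  39 > parent 13 at index 4, swap → [89, 61, 56, 36, 39, 12, 42, 10, 27, 13]
Insert 69:
  append 69 at index 10 → [89, 61, 56, 36, 39, 12, 42, 10, 27, 13, 69]
  69 > parent 39 at index 4, swap → [89, 61, 56, 36, 69, 12, 42, 10, 27, 13, 39]
  69 > parent 61 at index 1, swap → [89, 69, 56, 36, 61, 12, 42, 10, 27, 13, 39]
Insert 30:
  append 30 at index 11 → [89, 69, 56, 36, 61, 12, 42, 10, 27, 13, 39, 30]
  30 > parent 12 at index 5, swap → [89, 69, 56, 36, 61, 30, 42, 10, 27, 13, 39, 12]

[89, 69, 56, 36, 61, 30, 42, 10, 27, 13, 39, 12]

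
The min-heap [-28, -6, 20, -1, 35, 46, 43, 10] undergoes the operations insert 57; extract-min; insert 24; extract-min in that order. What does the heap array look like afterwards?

[-1, 10, 20, 24, 35, 46, 43, 57]

insert 57:
  append 57 at index 8 → [-28, -6, 20, -1, 35, 46, 43, 10, 57] (no swap needed)
extract-min → returns -28:
  remove root -28; move last element 57 to root → [57, -6, 20, -1, 35, 46, 43, 10]
  57 vs smaller child -6 at index 1, swap → [-6, 57, 20, -1, 35, 46, 43, 10]
  57 vs smaller child -1 at index 3, swap → [-6, -1, 20, 57, 35, 46, 43, 10]
  57 vs only child 10 at index 7, swap → [-6, -1, 20, 10, 35, 46, 43, 57]
insert 24:
  append 24 at index 8 → [-6, -1, 20, 10, 35, 46, 43, 57, 24] (no swap needed)
extract-min → returns -6:
  remove root -6; move last element 24 to root → [24, -1, 20, 10, 35, 46, 43, 57]
  24 vs smaller child -1 at index 1, swap → [-1, 24, 20, 10, 35, 46, 43, 57]
  24 vs smaller child 10 at index 3, swap → [-1, 10, 20, 24, 35, 46, 43, 57]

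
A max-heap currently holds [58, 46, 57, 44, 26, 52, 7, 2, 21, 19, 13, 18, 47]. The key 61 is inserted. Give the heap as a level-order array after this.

[61, 46, 58, 44, 26, 52, 57, 2, 21, 19, 13, 18, 47, 7]

append 61 at index 13 → [58, 46, 57, 44, 26, 52, 7, 2, 21, 19, 13, 18, 47, 61]
61 > parent 7 at index 6, swap → [58, 46, 57, 44, 26, 52, 61, 2, 21, 19, 13, 18, 47, 7]
61 > parent 57 at index 2, swap → [58, 46, 61, 44, 26, 52, 57, 2, 21, 19, 13, 18, 47, 7]
61 > parent 58 at index 0, swap → [61, 46, 58, 44, 26, 52, 57, 2, 21, 19, 13, 18, 47, 7]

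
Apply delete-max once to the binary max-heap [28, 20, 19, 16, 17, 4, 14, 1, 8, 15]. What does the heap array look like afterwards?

remove root 28; move last element 15 to root → [15, 20, 19, 16, 17, 4, 14, 1, 8]
15 vs larger child 20 at index 1, swap → [20, 15, 19, 16, 17, 4, 14, 1, 8]
15 vs larger child 17 at index 4, swap → [20, 17, 19, 16, 15, 4, 14, 1, 8]

[20, 17, 19, 16, 15, 4, 14, 1, 8]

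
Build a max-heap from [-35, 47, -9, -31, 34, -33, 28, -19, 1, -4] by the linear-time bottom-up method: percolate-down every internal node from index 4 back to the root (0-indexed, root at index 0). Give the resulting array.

[47, 34, 28, 1, -4, -33, -9, -19, -31, -35]

sift down from index 4: already satisfies heap property
sift down from index 3:
  -31 vs larger child 1 at index 8, swap → [-35, 47, -9, 1, 34, -33, 28, -19, -31, -4]
sift down from index 2:
  -9 vs larger child 28 at index 6, swap → [-35, 47, 28, 1, 34, -33, -9, -19, -31, -4]
sift down from index 1: already satisfies heap property
sift down from index 0:
  -35 vs larger child 47 at index 1, swap → [47, -35, 28, 1, 34, -33, -9, -19, -31, -4]
  -35 vs larger child 34 at index 4, swap → [47, 34, 28, 1, -35, -33, -9, -19, -31, -4]
  -35 vs only child -4 at index 9, swap → [47, 34, 28, 1, -4, -33, -9, -19, -31, -35]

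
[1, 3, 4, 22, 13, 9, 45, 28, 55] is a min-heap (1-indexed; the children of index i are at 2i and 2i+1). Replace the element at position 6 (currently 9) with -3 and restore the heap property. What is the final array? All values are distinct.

[-3, 3, 1, 22, 13, 4, 45, 28, 55]

set index 6 from 9 to -3 → [1, 3, 4, 22, 13, -3, 45, 28, 55]
-3 < parent 4 at index 3, swap → [1, 3, -3, 22, 13, 4, 45, 28, 55]
-3 < parent 1 at index 1, swap → [-3, 3, 1, 22, 13, 4, 45, 28, 55]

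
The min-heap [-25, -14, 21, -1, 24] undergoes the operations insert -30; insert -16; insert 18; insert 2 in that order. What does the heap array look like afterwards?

insert -30:
  append -30 at index 5 → [-25, -14, 21, -1, 24, -30]
  -30 < parent 21 at index 2, swap → [-25, -14, -30, -1, 24, 21]
  -30 < parent -25 at index 0, swap → [-30, -14, -25, -1, 24, 21]
insert -16:
  append -16 at index 6 → [-30, -14, -25, -1, 24, 21, -16] (no swap needed)
insert 18:
  append 18 at index 7 → [-30, -14, -25, -1, 24, 21, -16, 18] (no swap needed)
insert 2:
  append 2 at index 8 → [-30, -14, -25, -1, 24, 21, -16, 18, 2] (no swap needed)

[-30, -14, -25, -1, 24, 21, -16, 18, 2]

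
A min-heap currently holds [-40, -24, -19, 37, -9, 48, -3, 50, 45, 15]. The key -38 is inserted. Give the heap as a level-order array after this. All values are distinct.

[-40, -38, -19, 37, -24, 48, -3, 50, 45, 15, -9]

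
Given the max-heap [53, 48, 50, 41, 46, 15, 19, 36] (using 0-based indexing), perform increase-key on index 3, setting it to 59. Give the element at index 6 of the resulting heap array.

19

set index 3 from 41 to 59 → [53, 48, 50, 59, 46, 15, 19, 36]
59 > parent 48 at index 1, swap → [53, 59, 50, 48, 46, 15, 19, 36]
59 > parent 53 at index 0, swap → [59, 53, 50, 48, 46, 15, 19, 36]
resulting array: [59, 53, 50, 48, 46, 15, 19, 36]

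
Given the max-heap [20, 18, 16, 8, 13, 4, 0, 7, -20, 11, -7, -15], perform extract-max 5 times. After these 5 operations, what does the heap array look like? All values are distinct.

[8, 7, 4, -20, -15, -7, 0]

extract-max #1 returns 20:
  remove root 20; move last element -15 to root → [-15, 18, 16, 8, 13, 4, 0, 7, -20, 11, -7]
  -15 vs larger child 18 at index 1, swap → [18, -15, 16, 8, 13, 4, 0, 7, -20, 11, -7]
  -15 vs larger child 13 at index 4, swap → [18, 13, 16, 8, -15, 4, 0, 7, -20, 11, -7]
  -15 vs larger child 11 at index 9, swap → [18, 13, 16, 8, 11, 4, 0, 7, -20, -15, -7]
extract-max #2 returns 18:
  remove root 18; move last element -7 to root → [-7, 13, 16, 8, 11, 4, 0, 7, -20, -15]
  -7 vs larger child 16 at index 2, swap → [16, 13, -7, 8, 11, 4, 0, 7, -20, -15]
  -7 vs larger child 4 at index 5, swap → [16, 13, 4, 8, 11, -7, 0, 7, -20, -15]
extract-max #3 returns 16:
  remove root 16; move last element -15 to root → [-15, 13, 4, 8, 11, -7, 0, 7, -20]
  -15 vs larger child 13 at index 1, swap → [13, -15, 4, 8, 11, -7, 0, 7, -20]
  -15 vs larger child 11 at index 4, swap → [13, 11, 4, 8, -15, -7, 0, 7, -20]
extract-max #4 returns 13:
  remove root 13; move last element -20 to root → [-20, 11, 4, 8, -15, -7, 0, 7]
  -20 vs larger child 11 at index 1, swap → [11, -20, 4, 8, -15, -7, 0, 7]
  -20 vs larger child 8 at index 3, swap → [11, 8, 4, -20, -15, -7, 0, 7]
  -20 vs only child 7 at index 7, swap → [11, 8, 4, 7, -15, -7, 0, -20]
extract-max #5 returns 11:
  remove root 11; move last element -20 to root → [-20, 8, 4, 7, -15, -7, 0]
  -20 vs larger child 8 at index 1, swap → [8, -20, 4, 7, -15, -7, 0]
  -20 vs larger child 7 at index 3, swap → [8, 7, 4, -20, -15, -7, 0]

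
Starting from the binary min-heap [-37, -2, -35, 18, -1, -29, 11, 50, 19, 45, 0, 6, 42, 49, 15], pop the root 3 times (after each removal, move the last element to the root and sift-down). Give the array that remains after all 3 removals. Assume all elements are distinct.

[-2, -1, 6, 18, 0, 15, 11, 50, 19, 45, 42, 49]

extract-min #1 returns -37:
  remove root -37; move last element 15 to root → [15, -2, -35, 18, -1, -29, 11, 50, 19, 45, 0, 6, 42, 49]
  15 vs smaller child -35 at index 2, swap → [-35, -2, 15, 18, -1, -29, 11, 50, 19, 45, 0, 6, 42, 49]
  15 vs smaller child -29 at index 5, swap → [-35, -2, -29, 18, -1, 15, 11, 50, 19, 45, 0, 6, 42, 49]
  15 vs smaller child 6 at index 11, swap → [-35, -2, -29, 18, -1, 6, 11, 50, 19, 45, 0, 15, 42, 49]
extract-min #2 returns -35:
  remove root -35; move last element 49 to root → [49, -2, -29, 18, -1, 6, 11, 50, 19, 45, 0, 15, 42]
  49 vs smaller child -29 at index 2, swap → [-29, -2, 49, 18, -1, 6, 11, 50, 19, 45, 0, 15, 42]
  49 vs smaller child 6 at index 5, swap → [-29, -2, 6, 18, -1, 49, 11, 50, 19, 45, 0, 15, 42]
  49 vs smaller child 15 at index 11, swap → [-29, -2, 6, 18, -1, 15, 11, 50, 19, 45, 0, 49, 42]
extract-min #3 returns -29:
  remove root -29; move last element 42 to root → [42, -2, 6, 18, -1, 15, 11, 50, 19, 45, 0, 49]
  42 vs smaller child -2 at index 1, swap → [-2, 42, 6, 18, -1, 15, 11, 50, 19, 45, 0, 49]
  42 vs smaller child -1 at index 4, swap → [-2, -1, 6, 18, 42, 15, 11, 50, 19, 45, 0, 49]
  42 vs smaller child 0 at index 10, swap → [-2, -1, 6, 18, 0, 15, 11, 50, 19, 45, 42, 49]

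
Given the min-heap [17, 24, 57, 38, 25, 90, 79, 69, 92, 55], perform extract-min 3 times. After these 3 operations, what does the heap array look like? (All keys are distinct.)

[38, 55, 57, 69, 92, 90, 79]

extract-min #1 returns 17:
  remove root 17; move last element 55 to root → [55, 24, 57, 38, 25, 90, 79, 69, 92]
  55 vs smaller child 24 at index 1, swap → [24, 55, 57, 38, 25, 90, 79, 69, 92]
  55 vs smaller child 25 at index 4, swap → [24, 25, 57, 38, 55, 90, 79, 69, 92]
extract-min #2 returns 24:
  remove root 24; move last element 92 to root → [92, 25, 57, 38, 55, 90, 79, 69]
  92 vs smaller child 25 at index 1, swap → [25, 92, 57, 38, 55, 90, 79, 69]
  92 vs smaller child 38 at index 3, swap → [25, 38, 57, 92, 55, 90, 79, 69]
  92 vs only child 69 at index 7, swap → [25, 38, 57, 69, 55, 90, 79, 92]
extract-min #3 returns 25:
  remove root 25; move last element 92 to root → [92, 38, 57, 69, 55, 90, 79]
  92 vs smaller child 38 at index 1, swap → [38, 92, 57, 69, 55, 90, 79]
  92 vs smaller child 55 at index 4, swap → [38, 55, 57, 69, 92, 90, 79]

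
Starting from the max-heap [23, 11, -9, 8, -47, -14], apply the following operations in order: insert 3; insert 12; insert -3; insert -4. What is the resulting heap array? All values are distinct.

[23, 12, 3, 11, -4, -14, -9, 8, -3, -47]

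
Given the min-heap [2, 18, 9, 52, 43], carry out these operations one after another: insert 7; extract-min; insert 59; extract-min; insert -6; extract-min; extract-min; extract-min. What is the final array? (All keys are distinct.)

[43, 52, 59]

insert 7:
  append 7 at index 5 → [2, 18, 9, 52, 43, 7]
  7 < parent 9 at index 2, swap → [2, 18, 7, 52, 43, 9]
extract-min → returns 2:
  remove root 2; move last element 9 to root → [9, 18, 7, 52, 43]
  9 vs smaller child 7 at index 2, swap → [7, 18, 9, 52, 43]
insert 59:
  append 59 at index 5 → [7, 18, 9, 52, 43, 59] (no swap needed)
extract-min → returns 7:
  remove root 7; move last element 59 to root → [59, 18, 9, 52, 43]
  59 vs smaller child 9 at index 2, swap → [9, 18, 59, 52, 43]
insert -6:
  append -6 at index 5 → [9, 18, 59, 52, 43, -6]
  -6 < parent 59 at index 2, swap → [9, 18, -6, 52, 43, 59]
  -6 < parent 9 at index 0, swap → [-6, 18, 9, 52, 43, 59]
extract-min → returns -6:
  remove root -6; move last element 59 to root → [59, 18, 9, 52, 43]
  59 vs smaller child 9 at index 2, swap → [9, 18, 59, 52, 43]
extract-min → returns 9:
  remove root 9; move last element 43 to root → [43, 18, 59, 52]
  43 vs smaller child 18 at index 1, swap → [18, 43, 59, 52]
extract-min → returns 18:
  remove root 18; move last element 52 to root → [52, 43, 59]
  52 vs smaller child 43 at index 1, swap → [43, 52, 59]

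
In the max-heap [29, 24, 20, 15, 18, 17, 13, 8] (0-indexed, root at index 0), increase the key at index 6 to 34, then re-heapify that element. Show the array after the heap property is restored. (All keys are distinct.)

set index 6 from 13 to 34 → [29, 24, 20, 15, 18, 17, 34, 8]
34 > parent 20 at index 2, swap → [29, 24, 34, 15, 18, 17, 20, 8]
34 > parent 29 at index 0, swap → [34, 24, 29, 15, 18, 17, 20, 8]

[34, 24, 29, 15, 18, 17, 20, 8]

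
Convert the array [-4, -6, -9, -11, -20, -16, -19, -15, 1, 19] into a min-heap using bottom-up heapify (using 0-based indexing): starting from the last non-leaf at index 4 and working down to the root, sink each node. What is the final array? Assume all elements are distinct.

[-20, -15, -19, -11, -6, -16, -9, -4, 1, 19]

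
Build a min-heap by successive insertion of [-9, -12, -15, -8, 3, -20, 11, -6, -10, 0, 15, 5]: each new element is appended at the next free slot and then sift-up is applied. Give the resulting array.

[-20, -10, -15, -9, 0, -12, 11, -6, -8, 3, 15, 5]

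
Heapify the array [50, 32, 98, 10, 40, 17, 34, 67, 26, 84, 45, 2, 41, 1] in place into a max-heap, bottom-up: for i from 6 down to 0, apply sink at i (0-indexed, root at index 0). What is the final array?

[98, 84, 50, 67, 45, 41, 34, 10, 26, 40, 32, 2, 17, 1]

sift down from index 6: already satisfies heap property
sift down from index 5:
  17 vs larger child 41 at index 12, swap → [50, 32, 98, 10, 40, 41, 34, 67, 26, 84, 45, 2, 17, 1]
sift down from index 4:
  40 vs larger child 84 at index 9, swap → [50, 32, 98, 10, 84, 41, 34, 67, 26, 40, 45, 2, 17, 1]
sift down from index 3:
  10 vs larger child 67 at index 7, swap → [50, 32, 98, 67, 84, 41, 34, 10, 26, 40, 45, 2, 17, 1]
sift down from index 2: already satisfies heap property
sift down from index 1:
  32 vs larger child 84 at index 4, swap → [50, 84, 98, 67, 32, 41, 34, 10, 26, 40, 45, 2, 17, 1]
  32 vs larger child 45 at index 10, swap → [50, 84, 98, 67, 45, 41, 34, 10, 26, 40, 32, 2, 17, 1]
sift down from index 0:
  50 vs larger child 98 at index 2, swap → [98, 84, 50, 67, 45, 41, 34, 10, 26, 40, 32, 2, 17, 1]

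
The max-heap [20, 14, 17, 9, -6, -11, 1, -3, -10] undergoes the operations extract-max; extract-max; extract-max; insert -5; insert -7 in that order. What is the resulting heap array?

[9, -3, 1, -7, -6, -11, -5, -10]

extract-max → returns 20:
  remove root 20; move last element -10 to root → [-10, 14, 17, 9, -6, -11, 1, -3]
  -10 vs larger child 17 at index 2, swap → [17, 14, -10, 9, -6, -11, 1, -3]
  -10 vs larger child 1 at index 6, swap → [17, 14, 1, 9, -6, -11, -10, -3]
extract-max → returns 17:
  remove root 17; move last element -3 to root → [-3, 14, 1, 9, -6, -11, -10]
  -3 vs larger child 14 at index 1, swap → [14, -3, 1, 9, -6, -11, -10]
  -3 vs larger child 9 at index 3, swap → [14, 9, 1, -3, -6, -11, -10]
extract-max → returns 14:
  remove root 14; move last element -10 to root → [-10, 9, 1, -3, -6, -11]
  -10 vs larger child 9 at index 1, swap → [9, -10, 1, -3, -6, -11]
  -10 vs larger child -3 at index 3, swap → [9, -3, 1, -10, -6, -11]
insert -5:
  append -5 at index 6 → [9, -3, 1, -10, -6, -11, -5] (no swap needed)
insert -7:
  append -7 at index 7 → [9, -3, 1, -10, -6, -11, -5, -7]
  -7 > parent -10 at index 3, swap → [9, -3, 1, -7, -6, -11, -5, -10]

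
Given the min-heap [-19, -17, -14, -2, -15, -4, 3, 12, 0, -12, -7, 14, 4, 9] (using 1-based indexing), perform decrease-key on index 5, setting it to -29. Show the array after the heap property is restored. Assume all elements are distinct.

[-29, -19, -14, -2, -17, -4, 3, 12, 0, -12, -7, 14, 4, 9]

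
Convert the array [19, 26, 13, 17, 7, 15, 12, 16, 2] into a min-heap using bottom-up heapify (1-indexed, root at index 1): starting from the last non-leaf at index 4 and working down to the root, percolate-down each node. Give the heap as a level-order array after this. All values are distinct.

[2, 7, 12, 16, 19, 15, 13, 26, 17]

sift down from index 4:
  17 vs smaller child 2 at index 9, swap → [19, 26, 13, 2, 7, 15, 12, 16, 17]
sift down from index 3:
  13 vs smaller child 12 at index 7, swap → [19, 26, 12, 2, 7, 15, 13, 16, 17]
sift down from index 2:
  26 vs smaller child 2 at index 4, swap → [19, 2, 12, 26, 7, 15, 13, 16, 17]
  26 vs smaller child 16 at index 8, swap → [19, 2, 12, 16, 7, 15, 13, 26, 17]
sift down from index 1:
  19 vs smaller child 2 at index 2, swap → [2, 19, 12, 16, 7, 15, 13, 26, 17]
  19 vs smaller child 7 at index 5, swap → [2, 7, 12, 16, 19, 15, 13, 26, 17]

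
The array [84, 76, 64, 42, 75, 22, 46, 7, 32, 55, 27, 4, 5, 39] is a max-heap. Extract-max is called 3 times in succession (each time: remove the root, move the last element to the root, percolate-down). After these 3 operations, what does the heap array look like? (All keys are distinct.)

[64, 55, 46, 42, 39, 22, 4, 7, 32, 5, 27]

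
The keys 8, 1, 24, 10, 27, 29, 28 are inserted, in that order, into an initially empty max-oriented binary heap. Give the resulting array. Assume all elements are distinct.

Insert 8:
  append 8 at index 0 → [8] (no swap needed)
Insert 1:
  append 1 at index 1 → [8, 1] (no swap needed)
Insert 24:
  append 24 at index 2 → [8, 1, 24]
  24 > parent 8 at index 0, swap → [24, 1, 8]
Insert 10:
  append 10 at index 3 → [24, 1, 8, 10]
  10 > parent 1 at index 1, swap → [24, 10, 8, 1]
Insert 27:
  append 27 at index 4 → [24, 10, 8, 1, 27]
  27 > parent 10 at index 1, swap → [24, 27, 8, 1, 10]
  27 > parent 24 at index 0, swap → [27, 24, 8, 1, 10]
Insert 29:
  append 29 at index 5 → [27, 24, 8, 1, 10, 29]
  29 > parent 8 at index 2, swap → [27, 24, 29, 1, 10, 8]
  29 > parent 27 at index 0, swap → [29, 24, 27, 1, 10, 8]
Insert 28:
  append 28 at index 6 → [29, 24, 27, 1, 10, 8, 28]
  28 > parent 27 at index 2, swap → [29, 24, 28, 1, 10, 8, 27]

[29, 24, 28, 1, 10, 8, 27]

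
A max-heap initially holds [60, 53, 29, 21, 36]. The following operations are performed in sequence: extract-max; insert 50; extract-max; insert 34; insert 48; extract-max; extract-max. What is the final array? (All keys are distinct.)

[36, 34, 29, 21]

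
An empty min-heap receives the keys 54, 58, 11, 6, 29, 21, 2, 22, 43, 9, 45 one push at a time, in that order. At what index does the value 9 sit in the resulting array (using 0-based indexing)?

1

Insert 54:
  append 54 at index 0 → [54] (no swap needed)
Insert 58:
  append 58 at index 1 → [54, 58] (no swap needed)
Insert 11:
  append 11 at index 2 → [54, 58, 11]
  11 < parent 54 at index 0, swap → [11, 58, 54]
Insert 6:
  append 6 at index 3 → [11, 58, 54, 6]
  6 < parent 58 at index 1, swap → [11, 6, 54, 58]
  6 < parent 11 at index 0, swap → [6, 11, 54, 58]
Insert 29:
  append 29 at index 4 → [6, 11, 54, 58, 29] (no swap needed)
Insert 21:
  append 21 at index 5 → [6, 11, 54, 58, 29, 21]
  21 < parent 54 at index 2, swap → [6, 11, 21, 58, 29, 54]
Insert 2:
  append 2 at index 6 → [6, 11, 21, 58, 29, 54, 2]
  2 < parent 21 at index 2, swap → [6, 11, 2, 58, 29, 54, 21]
  2 < parent 6 at index 0, swap → [2, 11, 6, 58, 29, 54, 21]
Insert 22:
  append 22 at index 7 → [2, 11, 6, 58, 29, 54, 21, 22]
  22 < parent 58 at index 3, swap → [2, 11, 6, 22, 29, 54, 21, 58]
Insert 43:
  append 43 at index 8 → [2, 11, 6, 22, 29, 54, 21, 58, 43] (no swap needed)
Insert 9:
  append 9 at index 9 → [2, 11, 6, 22, 29, 54, 21, 58, 43, 9]
  9 < parent 29 at index 4, swap → [2, 11, 6, 22, 9, 54, 21, 58, 43, 29]
  9 < parent 11 at index 1, swap → [2, 9, 6, 22, 11, 54, 21, 58, 43, 29]
Insert 45:
  append 45 at index 10 → [2, 9, 6, 22, 11, 54, 21, 58, 43, 29, 45] (no swap needed)
resulting array: [2, 9, 6, 22, 11, 54, 21, 58, 43, 29, 45]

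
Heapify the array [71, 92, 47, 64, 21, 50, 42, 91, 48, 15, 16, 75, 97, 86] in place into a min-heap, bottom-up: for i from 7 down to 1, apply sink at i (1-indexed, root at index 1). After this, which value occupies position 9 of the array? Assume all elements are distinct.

64

sift down from index 7: already satisfies heap property
sift down from index 6: already satisfies heap property
sift down from index 5:
  21 vs smaller child 15 at index 10, swap → [71, 92, 47, 64, 15, 50, 42, 91, 48, 21, 16, 75, 97, 86]
sift down from index 4:
  64 vs smaller child 48 at index 9, swap → [71, 92, 47, 48, 15, 50, 42, 91, 64, 21, 16, 75, 97, 86]
sift down from index 3:
  47 vs smaller child 42 at index 7, swap → [71, 92, 42, 48, 15, 50, 47, 91, 64, 21, 16, 75, 97, 86]
sift down from index 2:
  92 vs smaller child 15 at index 5, swap → [71, 15, 42, 48, 92, 50, 47, 91, 64, 21, 16, 75, 97, 86]
  92 vs smaller child 16 at index 11, swap → [71, 15, 42, 48, 16, 50, 47, 91, 64, 21, 92, 75, 97, 86]
sift down from index 1:
  71 vs smaller child 15 at index 2, swap → [15, 71, 42, 48, 16, 50, 47, 91, 64, 21, 92, 75, 97, 86]
  71 vs smaller child 16 at index 5, swap → [15, 16, 42, 48, 71, 50, 47, 91, 64, 21, 92, 75, 97, 86]
  71 vs smaller child 21 at index 10, swap → [15, 16, 42, 48, 21, 50, 47, 91, 64, 71, 92, 75, 97, 86]
resulting array: [15, 16, 42, 48, 21, 50, 47, 91, 64, 71, 92, 75, 97, 86]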